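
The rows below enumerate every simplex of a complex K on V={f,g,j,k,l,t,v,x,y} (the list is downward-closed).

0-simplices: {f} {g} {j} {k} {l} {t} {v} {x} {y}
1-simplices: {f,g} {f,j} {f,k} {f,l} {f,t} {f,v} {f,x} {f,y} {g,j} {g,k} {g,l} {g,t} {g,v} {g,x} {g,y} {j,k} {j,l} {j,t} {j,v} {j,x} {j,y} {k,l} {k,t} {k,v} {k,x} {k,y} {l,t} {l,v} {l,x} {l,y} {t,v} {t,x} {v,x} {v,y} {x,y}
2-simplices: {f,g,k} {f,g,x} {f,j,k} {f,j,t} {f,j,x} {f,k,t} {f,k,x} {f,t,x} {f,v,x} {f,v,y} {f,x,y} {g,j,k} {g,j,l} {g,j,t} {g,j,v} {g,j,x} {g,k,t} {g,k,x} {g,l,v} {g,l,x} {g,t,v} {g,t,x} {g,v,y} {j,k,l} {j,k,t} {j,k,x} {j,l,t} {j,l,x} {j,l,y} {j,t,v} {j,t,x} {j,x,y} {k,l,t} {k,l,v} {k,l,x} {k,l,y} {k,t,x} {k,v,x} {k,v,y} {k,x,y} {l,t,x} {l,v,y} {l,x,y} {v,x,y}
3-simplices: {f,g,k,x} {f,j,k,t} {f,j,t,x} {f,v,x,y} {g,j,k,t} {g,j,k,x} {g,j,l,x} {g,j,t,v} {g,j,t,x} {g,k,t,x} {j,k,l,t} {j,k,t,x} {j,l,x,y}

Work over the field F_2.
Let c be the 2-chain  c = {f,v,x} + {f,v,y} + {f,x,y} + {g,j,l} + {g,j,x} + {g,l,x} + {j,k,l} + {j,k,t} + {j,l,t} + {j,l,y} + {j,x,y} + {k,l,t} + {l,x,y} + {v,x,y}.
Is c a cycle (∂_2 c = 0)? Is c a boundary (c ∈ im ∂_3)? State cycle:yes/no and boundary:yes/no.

n_0=9 n_1=35 n_2=44 n_3=13  [Z2]
∂1: piv[fg,fj,fk,fl,ft,fv,fx,fy] rk=8  ker:gj,gk,gl,gt,gv,gx,gy,jk,jl,jt,jv,jx,jy,kl,kt,kv,kx,ky,lt,lv,lx,ly,tv,tx,vx,vy,xy
∂2: piv[fgk,fgx,fjk,fjt,fjx,fkt,fkx,ftx,fvx,fvy,fxy,gjk,gjl,gjt,gjv,glv,glx,gtv,gvy,jkl,jlt,jly,jxy,klv,kly,kvx] rk=26  ker:gjx,gkt,gkx,gtx,jkt,jkx,jlx,jtv,jtx,klt,klx,ktx,kvy,kxy,ltx,lvy,lxy,vxy
∂3: piv[fgkx,fjkt,fjtx,fvxy,gjkt,gjkx,gjlx,gjtv,gjtx,gktx,jklt,jlxy] rk=12  ker:jktx
∂2c = 0
c vs im∂3: reduces to 0 ⇒ boundary

cycle:yes boundary:yes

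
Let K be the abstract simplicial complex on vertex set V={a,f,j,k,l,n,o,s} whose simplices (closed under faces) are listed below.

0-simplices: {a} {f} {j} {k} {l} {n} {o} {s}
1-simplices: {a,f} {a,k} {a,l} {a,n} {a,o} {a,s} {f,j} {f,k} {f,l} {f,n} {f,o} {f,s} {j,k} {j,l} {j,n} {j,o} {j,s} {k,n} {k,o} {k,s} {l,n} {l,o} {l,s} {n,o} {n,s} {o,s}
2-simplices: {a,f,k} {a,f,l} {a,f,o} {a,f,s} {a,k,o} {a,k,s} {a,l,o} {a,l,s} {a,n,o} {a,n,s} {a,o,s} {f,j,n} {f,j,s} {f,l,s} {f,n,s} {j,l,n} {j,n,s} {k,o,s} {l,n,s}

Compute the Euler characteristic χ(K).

χ(K)=1

n_0=8 n_1=26 n_2=19
χ=+8−26+19=1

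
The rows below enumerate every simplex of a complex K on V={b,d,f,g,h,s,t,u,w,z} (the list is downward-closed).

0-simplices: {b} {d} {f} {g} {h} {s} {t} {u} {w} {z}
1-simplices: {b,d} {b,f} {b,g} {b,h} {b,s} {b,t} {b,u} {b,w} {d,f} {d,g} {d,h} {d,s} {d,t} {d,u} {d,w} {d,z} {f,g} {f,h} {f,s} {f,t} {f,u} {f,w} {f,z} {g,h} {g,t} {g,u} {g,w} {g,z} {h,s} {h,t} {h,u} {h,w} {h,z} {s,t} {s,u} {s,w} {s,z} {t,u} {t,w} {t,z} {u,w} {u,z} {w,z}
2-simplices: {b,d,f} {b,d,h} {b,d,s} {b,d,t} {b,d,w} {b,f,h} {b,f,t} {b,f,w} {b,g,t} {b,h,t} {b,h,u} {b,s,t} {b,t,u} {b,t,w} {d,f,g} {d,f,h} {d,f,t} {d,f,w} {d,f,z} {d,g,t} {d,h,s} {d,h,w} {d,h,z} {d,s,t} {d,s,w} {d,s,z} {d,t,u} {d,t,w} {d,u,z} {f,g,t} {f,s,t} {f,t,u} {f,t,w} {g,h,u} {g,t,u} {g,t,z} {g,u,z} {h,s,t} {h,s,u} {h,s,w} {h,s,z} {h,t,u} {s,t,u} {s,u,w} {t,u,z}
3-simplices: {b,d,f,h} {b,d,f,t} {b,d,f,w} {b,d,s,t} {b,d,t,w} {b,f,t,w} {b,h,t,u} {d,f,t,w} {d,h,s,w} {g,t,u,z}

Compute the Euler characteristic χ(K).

χ(K)=2

n_0=10 n_1=43 n_2=45 n_3=10
χ=+10−43+45−10=2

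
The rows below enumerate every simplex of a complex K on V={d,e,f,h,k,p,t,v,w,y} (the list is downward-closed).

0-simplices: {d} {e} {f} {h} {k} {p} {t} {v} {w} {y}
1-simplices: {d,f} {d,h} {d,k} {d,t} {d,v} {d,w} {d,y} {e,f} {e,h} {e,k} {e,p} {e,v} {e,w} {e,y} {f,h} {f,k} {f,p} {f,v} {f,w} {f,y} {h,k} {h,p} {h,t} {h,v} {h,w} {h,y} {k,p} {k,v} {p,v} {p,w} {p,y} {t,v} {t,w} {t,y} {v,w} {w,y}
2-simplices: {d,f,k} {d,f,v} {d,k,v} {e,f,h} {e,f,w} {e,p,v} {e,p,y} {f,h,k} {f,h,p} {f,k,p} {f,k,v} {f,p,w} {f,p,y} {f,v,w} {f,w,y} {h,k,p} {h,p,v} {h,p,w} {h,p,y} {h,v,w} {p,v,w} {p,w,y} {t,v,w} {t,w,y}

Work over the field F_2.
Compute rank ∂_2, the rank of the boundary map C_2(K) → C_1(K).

rank∂_2=20

n_0=10 n_1=36 n_2=24  [Z2]
∂1: piv[df,dh,dk,dt,dv,dw,dy,ef,ep] rk=9  ker:eh,ek,ev,ew,ey,fh,fk,fp,fv,fw,fy,hk,hp,ht,hv,hw,hy,kp,kv,pv,pw,py,tv,tw,ty,vw,wy
∂2: piv[dfk,dfv,dkv,efh,efw,epv,epy,fhk,fhp,fkp,fpw,fpy,fvw,fwy,hpv,hpw,hpy,hvw,tvw,twy] rk=20  ker:fkv,hkp,pvw,pwy
rk∂_2=20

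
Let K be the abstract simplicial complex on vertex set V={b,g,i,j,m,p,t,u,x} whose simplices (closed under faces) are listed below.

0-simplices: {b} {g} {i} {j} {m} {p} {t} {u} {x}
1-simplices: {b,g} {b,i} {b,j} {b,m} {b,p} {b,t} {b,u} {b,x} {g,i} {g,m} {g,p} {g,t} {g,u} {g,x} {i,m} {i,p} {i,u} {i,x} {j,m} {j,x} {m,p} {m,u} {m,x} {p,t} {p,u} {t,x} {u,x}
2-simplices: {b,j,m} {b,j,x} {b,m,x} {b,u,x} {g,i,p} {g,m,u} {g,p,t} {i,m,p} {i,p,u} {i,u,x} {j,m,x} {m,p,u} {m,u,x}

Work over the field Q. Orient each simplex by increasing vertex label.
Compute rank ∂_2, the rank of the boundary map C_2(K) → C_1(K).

rank∂_2=12

n_0=9 n_1=27 n_2=13  [Q]
∂1: piv[bg,bi,bj,bm,bp,bt,bu,bx] rk=8  ker:gi,gm,gp,gt,gu,gx,im,ip,iu,ix,jm,jx,mp,mu,mx,pt,pu,tx,ux
∂2: piv[bjm,bjx,bmx,bux,gip,gmu,gpt,imp,ipu,iux,mpu,mux] rk=12  ker:jmx
rk∂_2=12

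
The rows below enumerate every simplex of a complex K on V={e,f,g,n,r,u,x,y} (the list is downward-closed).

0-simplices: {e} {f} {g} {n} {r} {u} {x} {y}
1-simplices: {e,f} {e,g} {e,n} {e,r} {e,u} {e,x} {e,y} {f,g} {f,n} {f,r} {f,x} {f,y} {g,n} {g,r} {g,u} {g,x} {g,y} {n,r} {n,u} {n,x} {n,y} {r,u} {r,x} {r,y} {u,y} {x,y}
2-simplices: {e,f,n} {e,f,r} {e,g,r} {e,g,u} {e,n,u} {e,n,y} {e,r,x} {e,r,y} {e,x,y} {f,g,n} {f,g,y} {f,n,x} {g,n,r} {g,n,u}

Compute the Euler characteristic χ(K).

n_0=8 n_1=26 n_2=14
χ=+8−26+14=-4

χ(K)=-4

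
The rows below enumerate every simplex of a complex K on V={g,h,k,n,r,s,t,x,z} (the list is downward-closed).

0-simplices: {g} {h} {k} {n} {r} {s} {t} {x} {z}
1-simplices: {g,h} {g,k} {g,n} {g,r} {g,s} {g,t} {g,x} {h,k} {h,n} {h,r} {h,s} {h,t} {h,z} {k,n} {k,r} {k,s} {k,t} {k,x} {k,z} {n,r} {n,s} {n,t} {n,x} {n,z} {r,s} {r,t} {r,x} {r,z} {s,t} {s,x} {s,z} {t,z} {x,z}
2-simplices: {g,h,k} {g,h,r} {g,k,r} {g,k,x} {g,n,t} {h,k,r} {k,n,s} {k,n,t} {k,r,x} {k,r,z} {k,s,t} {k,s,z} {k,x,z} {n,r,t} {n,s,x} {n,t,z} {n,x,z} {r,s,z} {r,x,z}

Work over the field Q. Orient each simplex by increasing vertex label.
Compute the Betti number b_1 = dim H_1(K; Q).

b_1=8

n_0=9 n_1=33 n_2=19  [Q]
∂1: piv[gh,gk,gn,gr,gs,gt,gx,hz] rk=8  ker:hk,hn,hr,hs,ht,kn,kr,ks,kt,kx,kz,nr,ns,nt,nx,nz,rs,rt,rx,rz,st,sx,sz,tz,xz
∂2: piv[ghk,ghr,gkr,gkx,gnt,kns,knt,krx,krz,kst,ksz,kxz,nrt,nsx,ntz,nxz,rsz] rk=17  ker:hkr,rxz
b_1=(33−8)−17=8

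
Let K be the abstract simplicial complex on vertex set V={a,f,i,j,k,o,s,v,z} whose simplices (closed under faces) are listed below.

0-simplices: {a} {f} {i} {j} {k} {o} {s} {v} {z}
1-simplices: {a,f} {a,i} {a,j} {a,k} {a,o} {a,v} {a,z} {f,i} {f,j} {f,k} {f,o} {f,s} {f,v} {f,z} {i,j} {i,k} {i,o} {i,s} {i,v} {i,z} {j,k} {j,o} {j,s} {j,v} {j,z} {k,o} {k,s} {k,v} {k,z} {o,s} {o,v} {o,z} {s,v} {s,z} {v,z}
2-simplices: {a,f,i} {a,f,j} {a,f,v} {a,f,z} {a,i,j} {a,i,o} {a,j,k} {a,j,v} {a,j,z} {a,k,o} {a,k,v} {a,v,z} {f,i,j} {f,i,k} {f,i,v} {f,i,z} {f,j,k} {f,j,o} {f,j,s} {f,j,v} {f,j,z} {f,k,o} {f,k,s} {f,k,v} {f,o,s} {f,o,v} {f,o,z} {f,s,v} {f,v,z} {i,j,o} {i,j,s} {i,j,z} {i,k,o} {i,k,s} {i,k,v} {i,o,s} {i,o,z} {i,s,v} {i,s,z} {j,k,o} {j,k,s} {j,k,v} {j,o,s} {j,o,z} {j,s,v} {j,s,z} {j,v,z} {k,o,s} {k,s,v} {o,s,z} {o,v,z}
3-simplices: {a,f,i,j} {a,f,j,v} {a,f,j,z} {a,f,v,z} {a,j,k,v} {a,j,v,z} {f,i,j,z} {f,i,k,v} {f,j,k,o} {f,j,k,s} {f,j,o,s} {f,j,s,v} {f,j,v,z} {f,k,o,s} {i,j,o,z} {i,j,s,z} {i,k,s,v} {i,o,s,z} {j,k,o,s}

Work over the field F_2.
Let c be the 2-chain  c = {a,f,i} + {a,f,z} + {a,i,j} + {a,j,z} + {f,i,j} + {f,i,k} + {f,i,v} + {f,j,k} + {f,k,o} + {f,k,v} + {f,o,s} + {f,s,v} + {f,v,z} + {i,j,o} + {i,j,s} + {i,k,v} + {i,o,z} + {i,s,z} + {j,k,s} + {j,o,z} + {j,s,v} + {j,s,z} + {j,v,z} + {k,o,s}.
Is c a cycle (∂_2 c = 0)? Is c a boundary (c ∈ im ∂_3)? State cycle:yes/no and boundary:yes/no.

cycle:yes boundary:yes

n_0=9 n_1=35 n_2=51 n_3=19  [Z2]
∂1: piv[af,ai,aj,ak,ao,av,az,fs] rk=8  ker:fi,fj,fk,fo,fv,fz,ij,ik,io,is,iv,iz,jk,jo,js,jv,jz,ko,ks,kv,kz,os,ov,oz,sv,sz,vz
∂2: piv[afi,afj,afv,afz,aij,aio,ajk,ajv,ajz,ako,akv,avz,fik,fiv,fiz,fjk,fjo,fjs,fko,fks,fos,fov,foz,fsv,ijs,isz] rk=26  ker:fij,fjv,fjz,fkv,fvz,ijo,ijz,iko,iks,ikv,ios,ioz,isv,jko,jks,jkv,jos,joz,jsv,jsz,jvz,kos,ksv,osz,ovz
∂3: piv[afij,afjv,afjz,afvz,ajkv,ajvz,fijz,fikv,fjko,fjks,fjos,fjsv,fkos,ijoz,ijsz,iksv,iosz] rk=17  ker:fjvz,jkos
∂2c = 0
c vs im∂3: reduces to 0 ⇒ boundary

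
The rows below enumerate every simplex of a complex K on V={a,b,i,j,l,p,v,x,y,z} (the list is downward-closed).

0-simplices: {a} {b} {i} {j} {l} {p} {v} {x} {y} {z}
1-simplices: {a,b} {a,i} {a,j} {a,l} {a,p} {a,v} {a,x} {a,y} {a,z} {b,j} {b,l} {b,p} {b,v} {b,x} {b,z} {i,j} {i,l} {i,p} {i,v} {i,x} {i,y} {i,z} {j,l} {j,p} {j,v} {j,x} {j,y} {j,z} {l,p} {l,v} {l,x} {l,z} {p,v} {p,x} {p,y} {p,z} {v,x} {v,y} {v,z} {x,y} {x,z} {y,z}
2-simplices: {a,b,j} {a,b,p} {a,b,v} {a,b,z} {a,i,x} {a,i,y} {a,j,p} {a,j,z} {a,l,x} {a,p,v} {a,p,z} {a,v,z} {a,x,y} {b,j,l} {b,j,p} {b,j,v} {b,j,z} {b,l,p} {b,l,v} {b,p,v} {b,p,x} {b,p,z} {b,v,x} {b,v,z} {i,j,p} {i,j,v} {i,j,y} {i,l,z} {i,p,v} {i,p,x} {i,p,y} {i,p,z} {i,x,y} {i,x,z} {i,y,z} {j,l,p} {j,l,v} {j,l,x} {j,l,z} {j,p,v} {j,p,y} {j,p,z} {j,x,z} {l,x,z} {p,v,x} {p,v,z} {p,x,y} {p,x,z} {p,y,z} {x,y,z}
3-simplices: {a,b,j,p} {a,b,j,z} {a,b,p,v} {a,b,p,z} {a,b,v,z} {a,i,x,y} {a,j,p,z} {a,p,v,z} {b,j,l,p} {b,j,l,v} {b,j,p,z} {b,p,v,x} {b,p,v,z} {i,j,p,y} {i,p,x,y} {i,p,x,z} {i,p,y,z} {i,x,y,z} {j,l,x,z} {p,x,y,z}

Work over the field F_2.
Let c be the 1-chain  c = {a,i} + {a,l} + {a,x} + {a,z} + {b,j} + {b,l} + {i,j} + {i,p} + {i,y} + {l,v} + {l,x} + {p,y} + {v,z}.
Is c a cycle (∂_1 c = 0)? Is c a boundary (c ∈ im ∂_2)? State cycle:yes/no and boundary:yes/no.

n_0=10 n_1=42 n_2=50 n_3=20  [Z2]
∂1: piv[ab,ai,aj,al,ap,av,ax,ay,az] rk=9  ker:bj,bl,bp,bv,bx,bz,ij,il,ip,iv,ix,iy,iz,jl,jp,jv,jx,jy,jz,lp,lv,lx,lz,pv,px,py,pz,vx,vy,vz,xy,xz,yz
∂2: piv[abj,abp,abv,abz,aix,aiy,ajp,ajz,alx,apv,apz,avz,axy,bjl,bjv,blp,blv,bpx,bvx,ijp,ijv,ijy,ilz,ipx,ipy,ipz,ixz,iyz,jlx,jlz,jxz] rk=31  ker:bjp,bjz,bpv,bpz,bvz,ipv,ixy,jlp,jlv,jpv,jpy,jpz,lxz,pvx,pvz,pxy,pxz,pyz,xyz
∂3: piv[abjp,abjz,abpv,abpz,abvz,aixy,ajpz,apvz,bjlp,bjlv,bpvx,ijpy,ipxy,ipxz,ipyz,ixyz,jlxz] rk=17  ker:bjpz,bpvz,pxyz
∂1c = 0
c vs im∂2: residual ≠ 0 ⇒ not boundary

cycle:yes boundary:no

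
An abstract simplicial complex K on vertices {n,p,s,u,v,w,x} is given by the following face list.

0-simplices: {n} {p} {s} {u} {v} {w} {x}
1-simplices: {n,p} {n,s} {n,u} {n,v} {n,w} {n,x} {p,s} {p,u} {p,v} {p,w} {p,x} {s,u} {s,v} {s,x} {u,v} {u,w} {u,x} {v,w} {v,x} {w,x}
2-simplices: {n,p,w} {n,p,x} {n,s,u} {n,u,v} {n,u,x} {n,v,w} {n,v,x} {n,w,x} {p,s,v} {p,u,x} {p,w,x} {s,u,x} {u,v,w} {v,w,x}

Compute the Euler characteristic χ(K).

n_0=7 n_1=20 n_2=14
χ=+7−20+14=1

χ(K)=1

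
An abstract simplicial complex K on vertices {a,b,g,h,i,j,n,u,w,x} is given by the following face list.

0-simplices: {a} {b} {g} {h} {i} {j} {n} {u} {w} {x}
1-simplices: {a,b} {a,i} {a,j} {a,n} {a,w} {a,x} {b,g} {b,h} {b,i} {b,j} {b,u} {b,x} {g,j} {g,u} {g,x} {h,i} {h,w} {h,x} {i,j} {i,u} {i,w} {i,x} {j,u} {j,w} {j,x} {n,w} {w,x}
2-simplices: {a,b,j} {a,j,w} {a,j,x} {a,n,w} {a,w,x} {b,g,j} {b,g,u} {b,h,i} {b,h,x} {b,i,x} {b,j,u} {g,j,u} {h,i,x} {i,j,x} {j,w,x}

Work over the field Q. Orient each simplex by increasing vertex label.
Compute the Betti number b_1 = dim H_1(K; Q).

n_0=10 n_1=27 n_2=15  [Q]
∂1: piv[ab,ai,aj,an,aw,ax,bg,bh,bu] rk=9  ker:bi,bj,bx,gj,gu,gx,hi,hw,hx,ij,iu,iw,ix,ju,jw,jx,nw,wx
∂2: piv[abj,ajw,ajx,anw,awx,bgj,bgu,bhi,bhx,bix,bju,ijx] rk=12  ker:gju,hix,jwx
b_1=(27−9)−12=6

b_1=6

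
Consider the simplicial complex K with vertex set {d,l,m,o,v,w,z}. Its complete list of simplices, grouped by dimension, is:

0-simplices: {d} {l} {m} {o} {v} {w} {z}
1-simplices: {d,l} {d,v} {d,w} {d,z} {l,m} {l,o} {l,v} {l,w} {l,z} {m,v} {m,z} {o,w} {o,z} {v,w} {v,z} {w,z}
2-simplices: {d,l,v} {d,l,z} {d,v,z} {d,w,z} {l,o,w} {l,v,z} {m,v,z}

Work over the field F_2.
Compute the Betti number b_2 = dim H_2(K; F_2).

n_0=7 n_1=16 n_2=7  [Z2]
∂1: piv[dl,dv,dw,dz,lm,lo] rk=6  ker:lv,lw,lz,mv,mz,ow,oz,vw,vz,wz
∂2: piv[dlv,dlz,dvz,dwz,low,mvz] rk=6  ker:lvz
b_2=(7−6)−0=1

b_2=1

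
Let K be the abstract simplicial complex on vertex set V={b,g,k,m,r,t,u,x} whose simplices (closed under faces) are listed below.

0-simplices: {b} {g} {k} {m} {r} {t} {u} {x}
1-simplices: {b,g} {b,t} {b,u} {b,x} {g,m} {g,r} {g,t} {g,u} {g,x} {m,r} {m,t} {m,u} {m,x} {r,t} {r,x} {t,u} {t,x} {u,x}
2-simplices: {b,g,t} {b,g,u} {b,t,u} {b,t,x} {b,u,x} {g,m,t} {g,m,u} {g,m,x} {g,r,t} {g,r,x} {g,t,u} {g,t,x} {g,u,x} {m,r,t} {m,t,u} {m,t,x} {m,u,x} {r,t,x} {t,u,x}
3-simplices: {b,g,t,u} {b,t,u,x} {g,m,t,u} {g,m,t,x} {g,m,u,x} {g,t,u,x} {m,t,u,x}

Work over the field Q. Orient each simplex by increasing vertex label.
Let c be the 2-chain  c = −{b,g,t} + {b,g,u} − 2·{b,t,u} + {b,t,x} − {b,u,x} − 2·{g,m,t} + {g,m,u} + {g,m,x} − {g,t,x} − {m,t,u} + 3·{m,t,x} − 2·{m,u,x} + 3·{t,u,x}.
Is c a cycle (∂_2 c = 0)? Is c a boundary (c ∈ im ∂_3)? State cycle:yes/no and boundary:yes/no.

n_0=8 n_1=18 n_2=19 n_3=7  [Q]
∂1: piv[bg,bt,bu,bx,gm,gr] rk=6  ker:gt,gu,gx,mr,mt,mu,mx,rt,rx,tu,tx,ux
∂2: piv[bgt,bgu,btu,btx,bux,gmt,gmu,gmx,grt,grx,gtx,mrt] rk=12  ker:gtu,gux,mtu,mtx,mux,rtx,tux
∂3: piv[bgtu,btux,gmtu,gmtx,gmux,gtux] rk=6  ker:mtux
∂2c = 0
c vs im∂3: reduces to 0 ⇒ boundary

cycle:yes boundary:yes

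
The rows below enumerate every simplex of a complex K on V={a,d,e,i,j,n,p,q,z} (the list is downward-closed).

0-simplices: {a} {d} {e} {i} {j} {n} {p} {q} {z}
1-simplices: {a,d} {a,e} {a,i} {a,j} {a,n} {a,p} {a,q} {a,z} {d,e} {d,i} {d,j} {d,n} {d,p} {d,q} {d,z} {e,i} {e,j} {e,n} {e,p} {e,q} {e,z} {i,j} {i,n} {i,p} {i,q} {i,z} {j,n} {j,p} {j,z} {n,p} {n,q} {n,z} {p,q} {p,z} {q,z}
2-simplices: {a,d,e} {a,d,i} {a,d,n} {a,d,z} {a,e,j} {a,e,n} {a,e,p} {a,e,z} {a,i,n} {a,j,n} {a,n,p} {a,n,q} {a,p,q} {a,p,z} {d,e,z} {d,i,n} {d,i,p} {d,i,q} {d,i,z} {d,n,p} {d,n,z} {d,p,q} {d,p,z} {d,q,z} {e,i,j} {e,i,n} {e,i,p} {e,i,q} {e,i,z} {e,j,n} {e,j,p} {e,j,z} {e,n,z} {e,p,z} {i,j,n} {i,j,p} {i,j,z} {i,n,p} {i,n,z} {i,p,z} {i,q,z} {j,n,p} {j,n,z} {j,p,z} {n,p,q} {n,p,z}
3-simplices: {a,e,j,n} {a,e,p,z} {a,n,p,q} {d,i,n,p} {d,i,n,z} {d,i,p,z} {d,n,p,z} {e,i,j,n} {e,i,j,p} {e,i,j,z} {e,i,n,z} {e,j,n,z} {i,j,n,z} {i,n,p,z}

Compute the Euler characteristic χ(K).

n_0=9 n_1=35 n_2=46 n_3=14
χ=+9−35+46−14=6

χ(K)=6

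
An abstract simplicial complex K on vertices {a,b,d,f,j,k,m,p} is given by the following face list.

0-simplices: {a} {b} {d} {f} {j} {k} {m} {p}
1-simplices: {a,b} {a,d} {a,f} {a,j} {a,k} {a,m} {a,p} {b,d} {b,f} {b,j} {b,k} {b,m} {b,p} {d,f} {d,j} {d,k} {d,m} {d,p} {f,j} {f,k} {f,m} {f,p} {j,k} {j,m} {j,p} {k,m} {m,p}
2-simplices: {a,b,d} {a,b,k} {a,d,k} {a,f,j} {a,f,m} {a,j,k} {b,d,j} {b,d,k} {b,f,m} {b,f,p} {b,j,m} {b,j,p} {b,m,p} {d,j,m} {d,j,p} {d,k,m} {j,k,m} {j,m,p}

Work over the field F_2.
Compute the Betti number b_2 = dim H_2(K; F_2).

n_0=8 n_1=27 n_2=18  [Z2]
∂1: piv[ab,ad,af,aj,ak,am,ap] rk=7  ker:bd,bf,bj,bk,bm,bp,df,dj,dk,dm,dp,fj,fk,fm,fp,jk,jm,jp,km,mp
∂2: piv[abd,abk,adk,afj,afm,ajk,bdj,bfm,bfp,bjm,bjp,bmp,djm,djp,dkm,jkm] rk=16  ker:bdk,jmp
b_2=(18−16)−0=2

b_2=2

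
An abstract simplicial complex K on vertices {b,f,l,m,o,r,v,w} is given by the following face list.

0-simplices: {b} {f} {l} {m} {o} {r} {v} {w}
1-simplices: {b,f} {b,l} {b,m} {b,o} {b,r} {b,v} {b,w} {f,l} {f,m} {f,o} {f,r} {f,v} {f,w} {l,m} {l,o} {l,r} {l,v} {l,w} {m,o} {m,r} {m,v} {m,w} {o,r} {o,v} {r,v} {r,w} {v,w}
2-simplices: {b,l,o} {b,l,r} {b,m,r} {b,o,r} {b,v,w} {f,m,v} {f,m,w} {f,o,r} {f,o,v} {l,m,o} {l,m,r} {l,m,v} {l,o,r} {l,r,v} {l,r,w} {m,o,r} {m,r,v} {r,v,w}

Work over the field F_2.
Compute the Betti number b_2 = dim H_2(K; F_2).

n_0=8 n_1=27 n_2=18  [Z2]
∂1: piv[bf,bl,bm,bo,br,bv,bw] rk=7  ker:fl,fm,fo,fr,fv,fw,lm,lo,lr,lv,lw,mo,mr,mv,mw,or,ov,rv,rw,vw
∂2: piv[blo,blr,bmr,bor,bvw,fmv,fmw,for,fov,lmo,lmr,lmv,lrv,lrw,rvw] rk=15  ker:lor,mor,mrv
b_2=(18−15)−0=3

b_2=3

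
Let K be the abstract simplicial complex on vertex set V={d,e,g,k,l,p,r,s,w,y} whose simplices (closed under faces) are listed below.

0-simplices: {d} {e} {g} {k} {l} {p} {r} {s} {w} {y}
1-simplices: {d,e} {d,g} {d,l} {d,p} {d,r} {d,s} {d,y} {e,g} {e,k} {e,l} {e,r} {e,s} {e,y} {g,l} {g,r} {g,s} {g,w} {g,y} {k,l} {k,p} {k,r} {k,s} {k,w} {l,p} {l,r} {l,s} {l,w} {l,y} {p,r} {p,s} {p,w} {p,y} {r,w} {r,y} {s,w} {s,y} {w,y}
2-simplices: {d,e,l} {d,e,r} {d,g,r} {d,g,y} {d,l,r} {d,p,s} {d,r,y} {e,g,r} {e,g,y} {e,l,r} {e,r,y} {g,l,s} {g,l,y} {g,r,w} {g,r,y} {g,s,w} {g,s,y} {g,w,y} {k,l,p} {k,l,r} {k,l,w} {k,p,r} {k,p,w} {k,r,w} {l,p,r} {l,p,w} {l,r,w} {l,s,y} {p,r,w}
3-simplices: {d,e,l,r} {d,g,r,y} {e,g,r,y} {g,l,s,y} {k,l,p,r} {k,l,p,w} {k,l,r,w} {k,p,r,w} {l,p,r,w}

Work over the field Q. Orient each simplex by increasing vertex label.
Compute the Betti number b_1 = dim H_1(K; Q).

b_1=7

n_0=10 n_1=37 n_2=29 n_3=9  [Q]
∂1: piv[de,dg,dl,dp,dr,ds,dy,ek,gw] rk=9  ker:eg,el,er,es,ey,gl,gr,gs,gy,kl,kp,kr,ks,kw,lp,lr,ls,lw,ly,pr,ps,pw,py,rw,ry,sw,sy,wy
∂2: piv[del,der,dgr,dgy,dlr,dps,dry,egr,egy,gls,gly,grw,gsw,gsy,gwy,klp,klr,klw,kpr,kpw,krw] rk=21  ker:elr,ery,gry,lpr,lpw,lrw,lsy,prw
∂3: piv[delr,dgry,egry,glsy,klpr,klpw,klrw,kprw] rk=8  ker:lprw
b_1=(37−9)−21=7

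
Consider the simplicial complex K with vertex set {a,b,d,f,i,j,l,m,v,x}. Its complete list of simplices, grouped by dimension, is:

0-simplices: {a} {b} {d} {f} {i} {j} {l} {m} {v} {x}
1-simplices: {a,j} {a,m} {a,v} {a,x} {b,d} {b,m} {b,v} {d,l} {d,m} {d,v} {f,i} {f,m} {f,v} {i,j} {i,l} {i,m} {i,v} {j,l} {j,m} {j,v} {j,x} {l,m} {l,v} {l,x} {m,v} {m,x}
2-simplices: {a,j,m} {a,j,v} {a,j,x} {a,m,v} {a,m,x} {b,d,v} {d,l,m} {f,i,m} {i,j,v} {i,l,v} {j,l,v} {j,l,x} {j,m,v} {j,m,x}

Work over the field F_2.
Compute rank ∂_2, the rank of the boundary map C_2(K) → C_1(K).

rank∂_2=12

n_0=10 n_1=26 n_2=14  [Z2]
∂1: piv[aj,am,av,ax,bd,bm,dl,fi,fm] rk=9  ker:bv,dm,dv,fv,ij,il,im,iv,jl,jm,jv,jx,lm,lv,lx,mv,mx
∂2: piv[ajm,ajv,ajx,amv,amx,bdv,dlm,fim,ijv,ilv,jlv,jlx] rk=12  ker:jmv,jmx
rk∂_2=12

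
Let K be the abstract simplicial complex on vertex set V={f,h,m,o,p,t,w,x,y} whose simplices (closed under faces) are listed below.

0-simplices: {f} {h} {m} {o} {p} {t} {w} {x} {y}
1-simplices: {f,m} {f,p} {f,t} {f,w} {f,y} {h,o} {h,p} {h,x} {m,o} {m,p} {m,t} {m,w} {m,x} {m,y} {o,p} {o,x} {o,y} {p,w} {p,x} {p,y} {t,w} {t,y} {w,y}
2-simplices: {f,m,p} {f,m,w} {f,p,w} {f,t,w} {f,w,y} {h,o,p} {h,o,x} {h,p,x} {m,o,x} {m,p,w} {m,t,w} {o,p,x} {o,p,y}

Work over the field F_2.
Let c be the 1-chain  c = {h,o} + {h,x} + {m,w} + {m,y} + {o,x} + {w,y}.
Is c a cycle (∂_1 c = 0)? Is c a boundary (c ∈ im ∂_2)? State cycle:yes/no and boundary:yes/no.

cycle:yes boundary:no

n_0=9 n_1=23 n_2=13  [Z2]
∂1: piv[fm,fp,ft,fw,fy,ho,hp,hx] rk=8  ker:mo,mp,mt,mw,mx,my,op,ox,oy,pw,px,py,tw,ty,wy
∂2: piv[fmp,fmw,fpw,ftw,fwy,hop,hox,hpx,mox,mtw,opy] rk=11  ker:mpw,opx
∂1c = 0
c vs im∂2: residual ≠ 0 ⇒ not boundary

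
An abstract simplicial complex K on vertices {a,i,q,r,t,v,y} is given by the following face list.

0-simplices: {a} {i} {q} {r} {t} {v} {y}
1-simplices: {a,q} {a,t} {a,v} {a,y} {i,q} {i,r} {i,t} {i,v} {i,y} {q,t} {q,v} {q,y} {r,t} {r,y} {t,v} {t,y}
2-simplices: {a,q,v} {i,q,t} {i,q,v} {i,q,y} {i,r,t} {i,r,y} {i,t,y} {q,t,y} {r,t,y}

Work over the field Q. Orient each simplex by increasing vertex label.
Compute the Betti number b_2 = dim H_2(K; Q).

n_0=7 n_1=16 n_2=9  [Q]
∂1: piv[aq,at,av,ay,iq,ir] rk=6  ker:it,iv,iy,qt,qv,qy,rt,ry,tv,ty
∂2: piv[aqv,iqt,iqv,iqy,irt,iry,ity] rk=7  ker:qty,rty
b_2=(9−7)−0=2

b_2=2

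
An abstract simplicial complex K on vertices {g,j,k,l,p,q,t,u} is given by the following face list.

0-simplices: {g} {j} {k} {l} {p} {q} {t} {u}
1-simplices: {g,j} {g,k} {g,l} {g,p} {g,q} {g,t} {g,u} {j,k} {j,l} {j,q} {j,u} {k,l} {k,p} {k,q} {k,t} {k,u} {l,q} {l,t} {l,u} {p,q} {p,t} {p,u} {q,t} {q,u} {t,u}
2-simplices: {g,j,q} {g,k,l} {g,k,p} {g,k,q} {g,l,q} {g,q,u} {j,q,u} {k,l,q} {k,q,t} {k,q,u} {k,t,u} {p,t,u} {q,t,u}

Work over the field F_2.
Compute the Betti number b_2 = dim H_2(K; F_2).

n_0=8 n_1=25 n_2=13  [Z2]
∂1: piv[gj,gk,gl,gp,gq,gt,gu] rk=7  ker:jk,jl,jq,ju,kl,kp,kq,kt,ku,lq,lt,lu,pq,pt,pu,qt,qu,tu
∂2: piv[gjq,gkl,gkp,gkq,glq,gqu,jqu,kqt,kqu,ktu,ptu] rk=11  ker:klq,qtu
b_2=(13−11)−0=2

b_2=2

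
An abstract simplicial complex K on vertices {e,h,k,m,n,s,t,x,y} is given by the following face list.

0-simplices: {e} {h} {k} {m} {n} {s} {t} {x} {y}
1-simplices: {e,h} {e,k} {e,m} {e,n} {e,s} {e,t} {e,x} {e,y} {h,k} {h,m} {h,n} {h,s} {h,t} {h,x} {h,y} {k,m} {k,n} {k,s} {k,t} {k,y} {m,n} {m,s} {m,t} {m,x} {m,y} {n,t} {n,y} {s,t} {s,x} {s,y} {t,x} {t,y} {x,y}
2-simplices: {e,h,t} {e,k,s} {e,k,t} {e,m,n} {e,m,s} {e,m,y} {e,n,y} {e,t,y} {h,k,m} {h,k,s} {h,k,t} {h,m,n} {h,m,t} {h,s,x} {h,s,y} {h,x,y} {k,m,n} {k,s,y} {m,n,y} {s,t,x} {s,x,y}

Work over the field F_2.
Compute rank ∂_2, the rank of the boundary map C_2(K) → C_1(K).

n_0=9 n_1=33 n_2=21  [Z2]
∂1: piv[eh,ek,em,en,es,et,ex,ey] rk=8  ker:hk,hm,hn,hs,ht,hx,hy,km,kn,ks,kt,ky,mn,ms,mt,mx,my,nt,ny,st,sx,sy,tx,ty,xy
∂2: piv[eht,eks,ekt,emn,ems,emy,eny,ety,hkm,hks,hkt,hmn,hmt,hsx,hsy,hxy,kmn,ksy,stx] rk=19  ker:mny,sxy
rk∂_2=19

rank∂_2=19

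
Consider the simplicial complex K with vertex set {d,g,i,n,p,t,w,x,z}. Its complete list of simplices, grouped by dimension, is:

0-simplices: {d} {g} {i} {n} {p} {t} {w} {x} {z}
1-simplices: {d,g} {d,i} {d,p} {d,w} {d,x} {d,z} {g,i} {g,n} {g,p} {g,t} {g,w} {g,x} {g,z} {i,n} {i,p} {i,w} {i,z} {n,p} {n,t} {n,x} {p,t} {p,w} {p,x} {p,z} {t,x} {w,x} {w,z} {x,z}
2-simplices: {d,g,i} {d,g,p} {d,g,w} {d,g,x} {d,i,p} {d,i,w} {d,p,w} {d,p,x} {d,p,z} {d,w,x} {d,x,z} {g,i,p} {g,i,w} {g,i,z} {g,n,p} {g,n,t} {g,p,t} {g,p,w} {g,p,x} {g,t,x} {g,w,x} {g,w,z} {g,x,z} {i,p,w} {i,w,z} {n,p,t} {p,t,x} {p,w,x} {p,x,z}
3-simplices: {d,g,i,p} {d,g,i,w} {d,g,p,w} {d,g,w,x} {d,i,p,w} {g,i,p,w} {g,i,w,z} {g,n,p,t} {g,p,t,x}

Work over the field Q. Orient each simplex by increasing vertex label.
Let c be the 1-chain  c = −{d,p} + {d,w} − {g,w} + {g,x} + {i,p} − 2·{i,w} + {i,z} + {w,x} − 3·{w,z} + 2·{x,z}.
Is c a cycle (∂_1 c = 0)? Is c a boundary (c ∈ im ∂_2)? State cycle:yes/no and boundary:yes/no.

n_0=9 n_1=28 n_2=29 n_3=9  [Q]
∂1: piv[dg,di,dp,dw,dx,dz,gn,gt] rk=8  ker:gi,gp,gw,gx,gz,in,ip,iw,iz,np,nt,nx,pt,pw,px,pz,tx,wx,wz,xz
∂2: piv[dgi,dgp,dgw,dgx,dip,diw,dpw,dpx,dpz,dwx,dxz,giz,gnp,gnt,gpt,gtx,gwz,gxz] rk=18  ker:gip,giw,gpw,gpx,gwx,ipw,iwz,npt,ptx,pwx,pxz
∂3: piv[dgip,dgiw,dgpw,dgwx,dipw,giwz,gnpt,gptx] rk=8  ker:gipw
∂1c = 0
c vs im∂2: reduces to 0 ⇒ boundary

cycle:yes boundary:yes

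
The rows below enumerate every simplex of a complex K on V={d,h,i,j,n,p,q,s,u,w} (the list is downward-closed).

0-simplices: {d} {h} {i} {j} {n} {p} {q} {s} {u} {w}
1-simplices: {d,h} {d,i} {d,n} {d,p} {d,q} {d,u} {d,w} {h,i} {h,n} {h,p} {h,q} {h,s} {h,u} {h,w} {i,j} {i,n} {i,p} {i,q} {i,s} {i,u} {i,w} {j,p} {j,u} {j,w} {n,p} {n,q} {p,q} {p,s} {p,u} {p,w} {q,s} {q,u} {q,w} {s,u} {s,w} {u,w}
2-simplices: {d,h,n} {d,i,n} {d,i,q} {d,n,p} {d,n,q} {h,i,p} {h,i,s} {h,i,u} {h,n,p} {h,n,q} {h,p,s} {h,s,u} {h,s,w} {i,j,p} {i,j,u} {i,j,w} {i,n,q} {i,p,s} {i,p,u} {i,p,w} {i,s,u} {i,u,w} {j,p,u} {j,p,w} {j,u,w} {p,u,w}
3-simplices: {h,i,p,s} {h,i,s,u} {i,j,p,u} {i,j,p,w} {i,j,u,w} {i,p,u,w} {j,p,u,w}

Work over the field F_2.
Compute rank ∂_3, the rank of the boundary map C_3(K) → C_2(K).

n_0=10 n_1=36 n_2=26 n_3=7  [Z2]
∂1: piv[dh,di,dn,dp,dq,du,dw,hs,ij] rk=9  ker:hi,hn,hp,hq,hu,hw,in,ip,iq,is,iu,iw,jp,ju,jw,np,nq,pq,ps,pu,pw,qs,qu,qw,su,sw,uw
∂2: piv[dhn,din,diq,dnp,dnq,hip,his,hiu,hnp,hnq,hps,hsu,hsw,ijp,iju,ijw,ipu,ipw,iuw] rk=19  ker:inq,ips,isu,jpu,jpw,juw,puw
∂3: piv[hips,hisu,ijpu,ijpw,ijuw,ipuw] rk=6  ker:jpuw
rk∂_3=6

rank∂_3=6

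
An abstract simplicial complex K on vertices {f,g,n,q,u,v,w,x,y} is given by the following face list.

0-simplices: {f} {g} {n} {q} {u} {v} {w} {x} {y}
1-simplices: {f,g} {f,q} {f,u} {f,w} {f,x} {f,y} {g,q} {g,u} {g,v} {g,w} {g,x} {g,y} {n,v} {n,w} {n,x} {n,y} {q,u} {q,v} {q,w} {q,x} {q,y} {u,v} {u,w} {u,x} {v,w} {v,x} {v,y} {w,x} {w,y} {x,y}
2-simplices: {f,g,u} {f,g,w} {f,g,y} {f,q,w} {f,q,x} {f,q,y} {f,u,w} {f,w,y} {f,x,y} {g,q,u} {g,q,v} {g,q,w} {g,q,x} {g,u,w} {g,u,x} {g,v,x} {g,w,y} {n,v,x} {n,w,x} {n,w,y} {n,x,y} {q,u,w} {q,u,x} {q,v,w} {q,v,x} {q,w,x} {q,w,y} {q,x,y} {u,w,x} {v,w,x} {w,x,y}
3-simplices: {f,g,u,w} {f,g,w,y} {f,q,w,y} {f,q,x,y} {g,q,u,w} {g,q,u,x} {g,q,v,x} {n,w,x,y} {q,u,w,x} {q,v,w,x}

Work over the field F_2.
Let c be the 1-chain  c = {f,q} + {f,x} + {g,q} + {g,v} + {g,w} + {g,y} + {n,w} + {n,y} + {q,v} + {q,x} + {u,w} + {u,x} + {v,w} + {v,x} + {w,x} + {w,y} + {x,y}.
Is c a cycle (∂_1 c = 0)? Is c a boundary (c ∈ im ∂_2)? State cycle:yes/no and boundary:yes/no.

cycle:yes boundary:yes

n_0=9 n_1=30 n_2=31 n_3=10  [Z2]
∂1: piv[fg,fq,fu,fw,fx,fy,gv,nv] rk=8  ker:gq,gu,gw,gx,gy,nw,nx,ny,qu,qv,qw,qx,qy,uv,uw,ux,vw,vx,vy,wx,wy,xy
∂2: piv[fgu,fgw,fgy,fqw,fqx,fqy,fuw,fwy,fxy,gqu,gqv,gqw,gqx,gux,gvx,nvx,nwx,nwy,nxy,qvw] rk=20  ker:guw,gwy,quw,qux,qvx,qwx,qwy,qxy,uwx,vwx,wxy
∂3: piv[fguw,fgwy,fqwy,fqxy,gquw,gqux,gqvx,nwxy,quwx,qvwx] rk=10
∂1c = 0
c vs im∂2: reduces to 0 ⇒ boundary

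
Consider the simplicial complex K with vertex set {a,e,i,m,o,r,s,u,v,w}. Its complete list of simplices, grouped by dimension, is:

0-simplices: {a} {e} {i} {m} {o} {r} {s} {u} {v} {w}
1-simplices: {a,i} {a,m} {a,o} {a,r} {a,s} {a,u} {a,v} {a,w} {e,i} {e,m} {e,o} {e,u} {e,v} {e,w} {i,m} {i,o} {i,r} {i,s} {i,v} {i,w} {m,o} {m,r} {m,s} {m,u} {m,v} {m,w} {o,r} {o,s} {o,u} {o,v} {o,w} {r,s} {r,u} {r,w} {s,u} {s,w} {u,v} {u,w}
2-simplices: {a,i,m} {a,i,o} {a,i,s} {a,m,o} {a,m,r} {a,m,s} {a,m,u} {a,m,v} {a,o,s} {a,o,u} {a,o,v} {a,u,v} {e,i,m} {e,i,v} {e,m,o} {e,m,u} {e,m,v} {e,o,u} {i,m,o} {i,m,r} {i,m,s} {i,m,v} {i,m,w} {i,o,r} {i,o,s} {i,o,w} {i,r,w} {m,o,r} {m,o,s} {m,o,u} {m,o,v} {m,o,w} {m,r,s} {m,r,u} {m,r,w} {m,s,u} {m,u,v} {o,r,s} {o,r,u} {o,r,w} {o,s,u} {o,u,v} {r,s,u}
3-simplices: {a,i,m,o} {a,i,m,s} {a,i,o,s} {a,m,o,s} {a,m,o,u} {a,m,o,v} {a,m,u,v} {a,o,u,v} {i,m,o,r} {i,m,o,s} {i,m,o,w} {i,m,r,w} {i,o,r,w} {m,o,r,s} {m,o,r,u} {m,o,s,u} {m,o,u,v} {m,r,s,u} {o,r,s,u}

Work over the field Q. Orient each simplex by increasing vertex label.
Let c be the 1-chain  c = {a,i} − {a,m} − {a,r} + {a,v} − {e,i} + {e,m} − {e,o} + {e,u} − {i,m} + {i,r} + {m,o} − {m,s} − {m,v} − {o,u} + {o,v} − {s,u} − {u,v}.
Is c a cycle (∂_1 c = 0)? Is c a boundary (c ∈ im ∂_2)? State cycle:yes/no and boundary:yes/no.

n_0=10 n_1=38 n_2=43 n_3=19  [Q]
∂1: piv[ai,am,ao,ar,as,au,av,aw,ei] rk=9  ker:em,eo,eu,ev,ew,im,io,ir,is,iv,iw,mo,mr,ms,mu,mv,mw,or,os,ou,ov,ow,rs,ru,rw,su,sw,uv,uw
∂2: piv[aim,aio,ais,amo,amr,ams,amu,amv,aos,aou,aov,auv,eim,eiv,emo,emu,emv,imr,imw,ior,iow,irw,mrs,mru,msu] rk=25  ker:eou,imo,ims,imv,ios,mor,mos,mou,mov,mow,mrw,muv,ors,oru,orw,osu,ouv,rsu
∂3: piv[aimo,aims,aios,amos,amou,amov,amuv,aouv,imor,imow,imrw,iorw,mors,moru,mosu,mrsu] rk=16  ker:imos,mouv,orsu
∂1c = 0
c vs im∂2: reduces to 0 ⇒ boundary

cycle:yes boundary:yes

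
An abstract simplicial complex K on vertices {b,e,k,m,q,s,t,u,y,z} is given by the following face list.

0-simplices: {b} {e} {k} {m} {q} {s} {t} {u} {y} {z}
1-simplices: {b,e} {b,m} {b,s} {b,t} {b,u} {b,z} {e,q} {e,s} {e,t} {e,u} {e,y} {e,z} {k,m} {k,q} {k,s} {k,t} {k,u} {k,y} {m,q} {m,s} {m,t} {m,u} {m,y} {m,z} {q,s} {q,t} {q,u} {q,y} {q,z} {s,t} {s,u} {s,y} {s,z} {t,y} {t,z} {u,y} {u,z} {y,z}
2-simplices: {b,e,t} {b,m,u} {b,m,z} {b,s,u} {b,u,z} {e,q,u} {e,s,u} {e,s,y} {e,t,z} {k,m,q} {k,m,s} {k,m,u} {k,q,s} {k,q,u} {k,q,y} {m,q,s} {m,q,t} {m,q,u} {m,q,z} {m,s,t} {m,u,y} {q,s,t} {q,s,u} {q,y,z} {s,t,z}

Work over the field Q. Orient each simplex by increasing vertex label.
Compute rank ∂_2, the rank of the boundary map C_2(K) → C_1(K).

rank∂_2=22

n_0=10 n_1=38 n_2=25  [Q]
∂1: piv[be,bm,bs,bt,bu,bz,eq,ey,km] rk=9  ker:es,et,eu,ez,kq,ks,kt,ku,ky,mq,ms,mt,mu,my,mz,qs,qt,qu,qy,qz,st,su,sy,sz,ty,tz,uy,uz,yz
∂2: piv[bet,bmu,bmz,bsu,buz,equ,esu,esy,etz,kmq,kms,kmu,kqs,kqu,kqy,mqt,mqz,mst,muy,qsu,qyz,stz] rk=22  ker:mqs,mqu,qst
rk∂_2=22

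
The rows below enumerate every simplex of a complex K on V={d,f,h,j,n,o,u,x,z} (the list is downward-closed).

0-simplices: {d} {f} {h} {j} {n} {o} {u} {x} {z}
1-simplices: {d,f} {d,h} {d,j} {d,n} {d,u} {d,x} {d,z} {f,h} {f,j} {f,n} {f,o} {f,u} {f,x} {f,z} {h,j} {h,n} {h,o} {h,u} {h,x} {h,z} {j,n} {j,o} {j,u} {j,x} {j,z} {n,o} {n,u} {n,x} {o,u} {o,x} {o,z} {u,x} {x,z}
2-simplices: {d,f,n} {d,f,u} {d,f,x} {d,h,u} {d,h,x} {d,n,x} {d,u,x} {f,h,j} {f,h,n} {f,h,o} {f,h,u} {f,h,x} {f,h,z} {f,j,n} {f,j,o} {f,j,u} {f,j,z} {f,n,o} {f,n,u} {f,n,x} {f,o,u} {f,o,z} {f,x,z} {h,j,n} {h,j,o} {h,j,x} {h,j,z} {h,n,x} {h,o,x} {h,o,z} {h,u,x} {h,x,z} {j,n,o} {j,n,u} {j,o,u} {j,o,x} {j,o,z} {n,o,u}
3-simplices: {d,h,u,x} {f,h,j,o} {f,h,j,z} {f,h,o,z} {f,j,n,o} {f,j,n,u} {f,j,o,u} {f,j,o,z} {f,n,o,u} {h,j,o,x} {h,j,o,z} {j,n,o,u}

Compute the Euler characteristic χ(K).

χ(K)=2

n_0=9 n_1=33 n_2=38 n_3=12
χ=+9−33+38−12=2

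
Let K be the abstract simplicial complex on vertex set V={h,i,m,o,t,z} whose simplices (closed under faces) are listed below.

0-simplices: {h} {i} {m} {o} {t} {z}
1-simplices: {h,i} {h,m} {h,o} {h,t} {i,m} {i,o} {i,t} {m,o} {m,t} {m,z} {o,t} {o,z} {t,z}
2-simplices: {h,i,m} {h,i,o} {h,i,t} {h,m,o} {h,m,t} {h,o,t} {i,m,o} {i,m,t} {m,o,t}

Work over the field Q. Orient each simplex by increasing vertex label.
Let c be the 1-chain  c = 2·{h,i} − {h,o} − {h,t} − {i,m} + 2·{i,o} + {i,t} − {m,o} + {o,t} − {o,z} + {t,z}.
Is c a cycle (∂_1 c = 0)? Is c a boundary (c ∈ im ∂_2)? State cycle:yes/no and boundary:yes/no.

cycle:yes boundary:no

n_0=6 n_1=13 n_2=9  [Q]
∂1: piv[hi,hm,ho,ht,mz] rk=5  ker:im,io,it,mo,mt,ot,oz,tz
∂2: piv[him,hio,hit,hmo,hmt,hot] rk=6  ker:imo,imt,mot
∂1c = 0
c vs im∂2: residual ≠ 0 ⇒ not boundary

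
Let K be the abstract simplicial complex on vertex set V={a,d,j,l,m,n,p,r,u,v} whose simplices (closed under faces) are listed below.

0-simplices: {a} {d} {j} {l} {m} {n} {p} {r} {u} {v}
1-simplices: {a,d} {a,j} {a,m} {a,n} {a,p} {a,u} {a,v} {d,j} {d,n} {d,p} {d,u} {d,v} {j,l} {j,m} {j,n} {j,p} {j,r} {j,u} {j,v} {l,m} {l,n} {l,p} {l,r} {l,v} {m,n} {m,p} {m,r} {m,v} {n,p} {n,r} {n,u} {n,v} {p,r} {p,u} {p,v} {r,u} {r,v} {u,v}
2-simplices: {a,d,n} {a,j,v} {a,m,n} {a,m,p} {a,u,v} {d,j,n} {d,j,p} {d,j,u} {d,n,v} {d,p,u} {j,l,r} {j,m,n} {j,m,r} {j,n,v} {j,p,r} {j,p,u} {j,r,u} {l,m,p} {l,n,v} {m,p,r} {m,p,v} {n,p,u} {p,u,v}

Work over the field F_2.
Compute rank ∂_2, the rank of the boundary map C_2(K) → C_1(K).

rank∂_2=22

n_0=10 n_1=38 n_2=23  [Z2]
∂1: piv[ad,aj,am,an,ap,au,av,jl,jr] rk=9  ker:dj,dn,dp,du,dv,jm,jn,jp,ju,jv,lm,ln,lp,lr,lv,mn,mp,mr,mv,np,nr,nu,nv,pr,pu,pv,ru,rv,uv
∂2: piv[adn,ajv,amn,amp,auv,djn,djp,dju,dnv,dpu,jlr,jmn,jmr,jnv,jpr,jru,lmp,lnv,mpr,mpv,npu,puv] rk=22  ker:jpu
rk∂_2=22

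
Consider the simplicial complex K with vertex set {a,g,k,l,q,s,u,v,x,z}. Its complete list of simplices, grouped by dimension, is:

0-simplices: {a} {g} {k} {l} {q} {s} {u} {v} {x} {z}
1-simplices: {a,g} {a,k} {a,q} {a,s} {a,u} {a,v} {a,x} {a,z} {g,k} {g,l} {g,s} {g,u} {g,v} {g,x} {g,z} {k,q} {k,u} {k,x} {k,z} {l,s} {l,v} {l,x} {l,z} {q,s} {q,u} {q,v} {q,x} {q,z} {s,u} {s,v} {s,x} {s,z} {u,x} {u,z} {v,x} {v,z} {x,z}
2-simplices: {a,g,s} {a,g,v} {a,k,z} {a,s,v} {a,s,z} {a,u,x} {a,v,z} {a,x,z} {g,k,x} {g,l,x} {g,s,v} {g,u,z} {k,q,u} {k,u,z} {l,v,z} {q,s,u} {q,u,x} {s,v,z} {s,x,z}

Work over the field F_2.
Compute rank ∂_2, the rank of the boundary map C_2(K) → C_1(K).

rank∂_2=17

n_0=10 n_1=37 n_2=19  [Z2]
∂1: piv[ag,ak,aq,as,au,av,ax,az,gl] rk=9  ker:gk,gs,gu,gv,gx,gz,kq,ku,kx,kz,ls,lv,lx,lz,qs,qu,qv,qx,qz,su,sv,sx,sz,ux,uz,vx,vz,xz
∂2: piv[ags,agv,akz,asv,asz,aux,avz,axz,gkx,glx,guz,kqu,kuz,lvz,qsu,qux,sxz] rk=17  ker:gsv,svz
rk∂_2=17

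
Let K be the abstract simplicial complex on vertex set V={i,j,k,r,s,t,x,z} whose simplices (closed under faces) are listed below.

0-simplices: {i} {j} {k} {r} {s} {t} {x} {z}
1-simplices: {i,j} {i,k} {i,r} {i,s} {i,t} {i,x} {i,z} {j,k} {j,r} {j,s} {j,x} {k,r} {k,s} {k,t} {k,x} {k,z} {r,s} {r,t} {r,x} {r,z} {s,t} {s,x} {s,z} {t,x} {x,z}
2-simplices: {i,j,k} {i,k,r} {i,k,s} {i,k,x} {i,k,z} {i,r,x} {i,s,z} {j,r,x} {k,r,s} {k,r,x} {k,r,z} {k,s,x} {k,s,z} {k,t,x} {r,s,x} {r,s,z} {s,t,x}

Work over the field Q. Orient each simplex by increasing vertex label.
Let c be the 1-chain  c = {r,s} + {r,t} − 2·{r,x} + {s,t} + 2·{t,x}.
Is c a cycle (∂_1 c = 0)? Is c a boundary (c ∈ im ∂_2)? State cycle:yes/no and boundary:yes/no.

cycle:yes boundary:no

n_0=8 n_1=25 n_2=17  [Q]
∂1: piv[ij,ik,ir,is,it,ix,iz] rk=7  ker:jk,jr,js,jx,kr,ks,kt,kx,kz,rs,rt,rx,rz,st,sx,sz,tx,xz
∂2: piv[ijk,ikr,iks,ikx,ikz,irx,isz,jrx,krs,krz,ksx,ktx,stx] rk=13  ker:krx,ksz,rsx,rsz
∂1c = 0
c vs im∂2: residual ≠ 0 ⇒ not boundary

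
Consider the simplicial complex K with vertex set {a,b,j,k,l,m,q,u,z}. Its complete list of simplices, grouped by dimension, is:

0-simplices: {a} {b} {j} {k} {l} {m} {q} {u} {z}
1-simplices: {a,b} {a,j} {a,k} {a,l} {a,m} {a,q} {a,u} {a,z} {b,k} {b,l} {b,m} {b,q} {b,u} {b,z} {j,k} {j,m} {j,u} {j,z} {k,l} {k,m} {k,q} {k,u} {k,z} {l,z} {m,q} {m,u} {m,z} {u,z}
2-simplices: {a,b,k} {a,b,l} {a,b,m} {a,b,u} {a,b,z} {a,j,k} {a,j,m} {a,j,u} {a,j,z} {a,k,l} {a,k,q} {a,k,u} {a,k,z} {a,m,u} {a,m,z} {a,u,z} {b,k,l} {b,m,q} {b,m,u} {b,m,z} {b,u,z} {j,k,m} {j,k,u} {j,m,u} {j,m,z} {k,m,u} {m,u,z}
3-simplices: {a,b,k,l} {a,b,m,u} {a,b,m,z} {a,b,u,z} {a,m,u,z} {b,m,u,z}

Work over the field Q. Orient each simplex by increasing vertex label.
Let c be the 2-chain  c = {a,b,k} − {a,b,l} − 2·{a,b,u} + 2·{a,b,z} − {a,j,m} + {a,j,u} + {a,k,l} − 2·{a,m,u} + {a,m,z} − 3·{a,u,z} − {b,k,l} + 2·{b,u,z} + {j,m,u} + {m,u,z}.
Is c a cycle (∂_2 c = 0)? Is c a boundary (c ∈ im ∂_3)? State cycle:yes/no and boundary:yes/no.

cycle:yes boundary:no

n_0=9 n_1=28 n_2=27 n_3=6  [Q]
∂1: piv[ab,aj,ak,al,am,aq,au,az] rk=8  ker:bk,bl,bm,bq,bu,bz,jk,jm,ju,jz,kl,km,kq,ku,kz,lz,mq,mu,mz,uz
∂2: piv[abk,abl,abm,abu,abz,ajk,ajm,aju,ajz,akl,akq,aku,akz,amu,amz,auz,bmq,jkm] rk=18  ker:bkl,bmu,bmz,buz,jku,jmu,jmz,kmu,muz
∂3: piv[abkl,abmu,abmz,abuz,amuz] rk=5  ker:bmuz
∂2c = 0
c vs im∂3: residual ≠ 0 ⇒ not boundary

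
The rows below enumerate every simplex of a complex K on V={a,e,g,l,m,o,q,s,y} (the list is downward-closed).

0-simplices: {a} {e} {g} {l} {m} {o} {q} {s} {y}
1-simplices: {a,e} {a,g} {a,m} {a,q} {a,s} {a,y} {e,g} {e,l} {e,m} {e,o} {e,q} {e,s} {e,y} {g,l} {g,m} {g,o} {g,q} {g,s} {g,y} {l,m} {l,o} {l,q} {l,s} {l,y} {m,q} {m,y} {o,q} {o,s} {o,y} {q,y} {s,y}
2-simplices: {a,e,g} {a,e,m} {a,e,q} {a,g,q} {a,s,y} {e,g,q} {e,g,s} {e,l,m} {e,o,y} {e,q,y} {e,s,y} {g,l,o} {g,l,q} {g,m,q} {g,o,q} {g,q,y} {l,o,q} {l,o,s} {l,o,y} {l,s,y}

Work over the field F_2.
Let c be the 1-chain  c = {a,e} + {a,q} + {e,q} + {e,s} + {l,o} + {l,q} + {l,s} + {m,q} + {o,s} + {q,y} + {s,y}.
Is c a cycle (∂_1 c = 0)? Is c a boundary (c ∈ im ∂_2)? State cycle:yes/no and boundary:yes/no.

n_0=9 n_1=31 n_2=20  [Z2]
∂1: piv[ae,ag,am,aq,as,ay,el,eo] rk=8  ker:eg,em,eq,es,ey,gl,gm,go,gq,gs,gy,lm,lo,lq,ls,ly,mq,my,oq,os,oy,qy,sy
∂2: piv[aeg,aem,aeq,agq,asy,egs,elm,eoy,eqy,esy,glo,glq,gmq,goq,gqy,los,loy,lsy] rk=18  ker:egq,loq
∂1c = {e} + {l} + {m} + {q}

cycle:no boundary:no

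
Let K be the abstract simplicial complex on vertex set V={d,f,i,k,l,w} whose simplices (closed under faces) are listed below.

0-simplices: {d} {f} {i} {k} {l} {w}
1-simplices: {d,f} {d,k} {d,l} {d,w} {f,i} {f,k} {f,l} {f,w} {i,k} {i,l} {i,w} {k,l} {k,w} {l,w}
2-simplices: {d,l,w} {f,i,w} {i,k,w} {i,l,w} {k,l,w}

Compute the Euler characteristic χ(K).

χ(K)=-3

n_0=6 n_1=14 n_2=5
χ=+6−14+5=-3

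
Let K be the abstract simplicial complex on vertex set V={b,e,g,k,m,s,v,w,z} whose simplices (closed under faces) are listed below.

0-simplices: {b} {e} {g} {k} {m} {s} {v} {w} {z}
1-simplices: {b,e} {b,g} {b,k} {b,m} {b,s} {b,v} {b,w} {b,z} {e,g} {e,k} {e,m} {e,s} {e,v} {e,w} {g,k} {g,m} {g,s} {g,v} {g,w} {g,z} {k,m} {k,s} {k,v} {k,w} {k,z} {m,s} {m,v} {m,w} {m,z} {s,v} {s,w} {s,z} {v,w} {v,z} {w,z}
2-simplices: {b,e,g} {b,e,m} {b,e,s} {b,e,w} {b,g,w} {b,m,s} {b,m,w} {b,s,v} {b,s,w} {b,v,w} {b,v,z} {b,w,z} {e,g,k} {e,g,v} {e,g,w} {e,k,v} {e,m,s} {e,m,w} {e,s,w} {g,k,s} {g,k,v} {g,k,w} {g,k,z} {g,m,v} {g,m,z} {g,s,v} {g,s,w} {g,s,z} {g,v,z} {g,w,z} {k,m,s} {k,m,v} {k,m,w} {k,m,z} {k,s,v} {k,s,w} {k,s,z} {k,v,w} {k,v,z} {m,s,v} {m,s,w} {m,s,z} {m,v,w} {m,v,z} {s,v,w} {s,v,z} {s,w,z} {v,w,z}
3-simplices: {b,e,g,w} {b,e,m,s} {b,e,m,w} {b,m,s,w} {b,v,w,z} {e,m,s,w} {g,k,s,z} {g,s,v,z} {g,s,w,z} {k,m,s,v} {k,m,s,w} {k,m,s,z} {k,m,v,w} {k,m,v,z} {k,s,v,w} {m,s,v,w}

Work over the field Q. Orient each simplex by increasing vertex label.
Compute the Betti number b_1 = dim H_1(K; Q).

b_1=1

n_0=9 n_1=35 n_2=48 n_3=16  [Q]
∂1: piv[be,bg,bk,bm,bs,bv,bw,bz] rk=8  ker:eg,ek,em,es,ev,ew,gk,gm,gs,gv,gw,gz,km,ks,kv,kw,kz,ms,mv,mw,mz,sv,sw,sz,vw,vz,wz
∂2: piv[beg,bem,bes,bew,bgw,bms,bmw,bsv,bsw,bvw,bvz,bwz,egk,egv,ekv,gks,gkw,gkz,gmv,gmz,gsv,gsw,gsz,gvz,kms,kmv] rk=26  ker:egw,ems,emw,esw,gkv,gwz,kmw,kmz,ksv,ksw,ksz,kvw,kvz,msv,msw,msz,mvw,mvz,svw,svz,swz,vwz
∂3: piv[begw,bems,bemw,bmsw,bvwz,emsw,gksz,gsvz,gswz,kmsv,kmsw,kmsz,kmvw,kmvz,ksvw] rk=15  ker:msvw
b_1=(35−8)−26=1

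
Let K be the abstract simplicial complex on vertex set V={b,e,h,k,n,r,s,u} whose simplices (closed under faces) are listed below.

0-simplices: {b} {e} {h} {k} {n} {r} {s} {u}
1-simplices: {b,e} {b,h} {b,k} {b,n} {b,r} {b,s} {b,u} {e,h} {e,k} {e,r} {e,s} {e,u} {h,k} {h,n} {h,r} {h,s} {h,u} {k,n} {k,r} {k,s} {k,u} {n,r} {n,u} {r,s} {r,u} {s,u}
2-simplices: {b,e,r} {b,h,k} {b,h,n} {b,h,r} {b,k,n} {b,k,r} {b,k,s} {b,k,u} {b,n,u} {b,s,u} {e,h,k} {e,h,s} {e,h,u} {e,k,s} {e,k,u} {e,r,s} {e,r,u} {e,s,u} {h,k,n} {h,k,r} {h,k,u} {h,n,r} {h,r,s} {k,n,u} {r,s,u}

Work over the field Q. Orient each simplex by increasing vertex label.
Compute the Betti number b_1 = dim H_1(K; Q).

n_0=8 n_1=26 n_2=25  [Q]
∂1: piv[be,bh,bk,bn,br,bs,bu] rk=7  ker:eh,ek,er,es,eu,hk,hn,hr,hs,hu,kn,kr,ks,ku,nr,nu,rs,ru,su
∂2: piv[ber,bhk,bhn,bhr,bkn,bkr,bks,bku,bnu,bsu,ehk,ehs,ehu,eks,eku,ers,eru,hnr,hrs] rk=19  ker:esu,hkn,hkr,hku,knu,rsu
b_1=(26−7)−19=0

b_1=0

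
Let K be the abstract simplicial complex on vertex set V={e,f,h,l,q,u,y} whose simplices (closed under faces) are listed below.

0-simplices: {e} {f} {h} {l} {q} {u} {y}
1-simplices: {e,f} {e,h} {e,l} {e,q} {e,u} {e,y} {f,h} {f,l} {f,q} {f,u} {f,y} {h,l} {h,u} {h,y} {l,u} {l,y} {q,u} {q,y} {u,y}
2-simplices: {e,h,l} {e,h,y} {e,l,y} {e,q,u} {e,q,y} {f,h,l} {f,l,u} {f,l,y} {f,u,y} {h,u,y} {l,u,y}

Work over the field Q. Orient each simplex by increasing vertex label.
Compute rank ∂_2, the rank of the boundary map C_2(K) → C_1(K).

n_0=7 n_1=19 n_2=11  [Q]
∂1: piv[ef,eh,el,eq,eu,ey] rk=6  ker:fh,fl,fq,fu,fy,hl,hu,hy,lu,ly,qu,qy,uy
∂2: piv[ehl,ehy,ely,equ,eqy,fhl,flu,fly,fuy,huy] rk=10  ker:luy
rk∂_2=10

rank∂_2=10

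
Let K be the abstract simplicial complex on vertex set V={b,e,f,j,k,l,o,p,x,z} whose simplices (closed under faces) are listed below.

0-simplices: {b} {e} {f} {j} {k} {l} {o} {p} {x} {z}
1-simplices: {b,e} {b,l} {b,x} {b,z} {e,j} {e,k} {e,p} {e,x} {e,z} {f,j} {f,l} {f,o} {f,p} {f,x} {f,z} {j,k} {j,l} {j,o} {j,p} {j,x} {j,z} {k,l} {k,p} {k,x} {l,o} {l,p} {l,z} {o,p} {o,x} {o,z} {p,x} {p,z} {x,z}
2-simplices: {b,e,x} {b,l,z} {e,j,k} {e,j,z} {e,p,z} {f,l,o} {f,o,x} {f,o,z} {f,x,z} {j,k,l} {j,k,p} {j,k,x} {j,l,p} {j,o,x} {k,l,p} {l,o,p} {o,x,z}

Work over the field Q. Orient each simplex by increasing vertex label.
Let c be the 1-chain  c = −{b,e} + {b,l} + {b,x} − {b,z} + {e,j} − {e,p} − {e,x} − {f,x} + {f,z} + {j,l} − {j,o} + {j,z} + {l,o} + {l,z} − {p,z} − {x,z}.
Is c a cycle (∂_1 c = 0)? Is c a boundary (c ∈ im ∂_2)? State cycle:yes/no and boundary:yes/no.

cycle:yes boundary:no

n_0=10 n_1=33 n_2=17  [Q]
∂1: piv[be,bl,bx,bz,ej,ek,ep,fj,fo] rk=9  ker:ex,ez,fl,fp,fx,fz,jk,jl,jo,jp,jx,jz,kl,kp,kx,lo,lp,lz,op,ox,oz,px,pz,xz
∂2: piv[bex,blz,ejk,ejz,epz,flo,fox,foz,fxz,jkl,jkp,jkx,jlp,jox,lop] rk=15  ker:klp,oxz
∂1c = 0
c vs im∂2: residual ≠ 0 ⇒ not boundary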